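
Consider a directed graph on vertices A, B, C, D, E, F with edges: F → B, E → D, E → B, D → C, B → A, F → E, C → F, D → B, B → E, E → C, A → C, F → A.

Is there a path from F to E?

Explore from F.
Distance 1: reach A, B, E.
Found E.

Yes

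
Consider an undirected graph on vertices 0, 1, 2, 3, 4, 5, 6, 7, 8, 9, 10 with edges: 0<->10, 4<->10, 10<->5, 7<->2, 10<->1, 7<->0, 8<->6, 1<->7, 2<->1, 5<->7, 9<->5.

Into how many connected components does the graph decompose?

3

From 0: component {0, 1, 2, 4, 5, 7, 9, 10}.
From 3: component {3}.
From 6: component {6, 8}.
That's 3 components.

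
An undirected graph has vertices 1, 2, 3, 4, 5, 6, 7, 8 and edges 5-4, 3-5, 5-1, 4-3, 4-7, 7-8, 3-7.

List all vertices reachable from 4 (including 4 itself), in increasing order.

1, 3, 4, 5, 7, 8

Start at 4.
Its neighbours: 3, 5, 7.
Then their neighbours: 1, 8.
Nothing further is reachable.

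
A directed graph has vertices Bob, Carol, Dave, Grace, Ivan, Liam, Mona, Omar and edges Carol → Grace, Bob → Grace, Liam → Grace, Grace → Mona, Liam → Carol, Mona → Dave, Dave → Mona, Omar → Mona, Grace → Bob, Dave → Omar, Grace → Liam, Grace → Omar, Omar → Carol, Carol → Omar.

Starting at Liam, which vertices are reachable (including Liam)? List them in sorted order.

Bob, Carol, Dave, Grace, Liam, Mona, Omar

Start at Liam.
Its neighbours: Carol, Grace.
Then their neighbours: Bob, Mona, Omar.
Then next layer: Dave.
Nothing further is reachable.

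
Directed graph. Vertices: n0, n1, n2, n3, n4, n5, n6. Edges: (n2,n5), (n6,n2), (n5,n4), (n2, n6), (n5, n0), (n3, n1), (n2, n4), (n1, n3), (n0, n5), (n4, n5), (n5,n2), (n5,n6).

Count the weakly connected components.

2

From n0: component {n0, n2, n4, n5, n6}.
From n1: component {n1, n3}.
That's 2 components.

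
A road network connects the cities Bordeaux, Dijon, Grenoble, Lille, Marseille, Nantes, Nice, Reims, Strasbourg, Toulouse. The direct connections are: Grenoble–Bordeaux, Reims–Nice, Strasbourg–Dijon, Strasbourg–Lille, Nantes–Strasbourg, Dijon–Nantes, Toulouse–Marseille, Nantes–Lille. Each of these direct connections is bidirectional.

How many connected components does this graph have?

From Bordeaux: component {Bordeaux, Grenoble}.
From Dijon: component {Dijon, Lille, Nantes, Strasbourg}.
From Marseille: component {Marseille, Toulouse}.
From Nice: component {Nice, Reims}.
That's 4 components.

4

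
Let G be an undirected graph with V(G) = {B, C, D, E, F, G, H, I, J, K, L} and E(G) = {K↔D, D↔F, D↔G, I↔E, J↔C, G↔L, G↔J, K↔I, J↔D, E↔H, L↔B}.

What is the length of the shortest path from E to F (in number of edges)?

Distance 0: E.
Distance 1: H, I.
Distance 2: K.
Distance 3: D.
Distance 4: F, G, J — contains F.

4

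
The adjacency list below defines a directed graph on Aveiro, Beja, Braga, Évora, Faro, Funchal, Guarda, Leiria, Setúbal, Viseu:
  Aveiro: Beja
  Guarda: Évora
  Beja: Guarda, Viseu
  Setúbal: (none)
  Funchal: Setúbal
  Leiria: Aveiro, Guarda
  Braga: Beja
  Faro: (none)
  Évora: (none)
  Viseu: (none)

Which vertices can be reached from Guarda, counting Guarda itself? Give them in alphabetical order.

Évora, Guarda

Start at Guarda.
Its neighbours: Évora.
Nothing further is reachable.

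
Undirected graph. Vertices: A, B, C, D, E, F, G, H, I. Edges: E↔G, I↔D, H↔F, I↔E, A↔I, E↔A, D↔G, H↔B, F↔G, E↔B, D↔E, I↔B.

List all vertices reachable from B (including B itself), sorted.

A, B, D, E, F, G, H, I

Start at B.
Its neighbours: E, H, I.
Then their neighbours: A, D, F, G.
Nothing further is reachable.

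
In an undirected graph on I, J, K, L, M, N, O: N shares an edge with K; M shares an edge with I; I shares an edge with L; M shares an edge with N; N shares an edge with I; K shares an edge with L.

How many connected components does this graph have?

From I: component {I, K, L, M, N}.
From J: component {J}.
From O: component {O}.
That's 3 components.

3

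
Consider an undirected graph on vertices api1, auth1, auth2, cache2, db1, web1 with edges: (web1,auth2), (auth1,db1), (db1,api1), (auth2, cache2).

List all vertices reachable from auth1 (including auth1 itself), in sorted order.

Start at auth1.
Its neighbours: db1.
Then their neighbours: api1.
Nothing further is reachable.

api1, auth1, db1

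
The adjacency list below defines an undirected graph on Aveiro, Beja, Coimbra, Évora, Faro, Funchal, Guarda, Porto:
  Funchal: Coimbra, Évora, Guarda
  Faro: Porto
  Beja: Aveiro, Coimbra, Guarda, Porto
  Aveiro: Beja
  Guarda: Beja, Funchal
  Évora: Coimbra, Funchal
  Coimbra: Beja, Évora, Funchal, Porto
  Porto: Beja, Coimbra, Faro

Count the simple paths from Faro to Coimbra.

Faro–Porto–Beja–Coimbra
Faro–Porto–Beja–Guarda–Funchal–Coimbra
Faro–Porto–Beja–Guarda–Funchal–Évora–Coimbra
Faro–Porto–Coimbra

4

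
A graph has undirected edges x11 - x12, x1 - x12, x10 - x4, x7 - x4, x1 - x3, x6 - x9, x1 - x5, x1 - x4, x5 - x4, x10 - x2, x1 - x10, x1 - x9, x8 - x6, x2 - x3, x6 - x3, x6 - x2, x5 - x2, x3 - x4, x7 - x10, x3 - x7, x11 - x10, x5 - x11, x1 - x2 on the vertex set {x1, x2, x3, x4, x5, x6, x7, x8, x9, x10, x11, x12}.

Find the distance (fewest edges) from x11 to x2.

2

Distance 0: x11.
Distance 1: x5, x10, x12.
Distance 2: x1, x2, x4, x7 — contains x2.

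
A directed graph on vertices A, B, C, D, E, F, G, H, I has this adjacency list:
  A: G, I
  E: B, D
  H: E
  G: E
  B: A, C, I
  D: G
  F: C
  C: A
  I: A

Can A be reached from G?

Explore from G.
Distance 1: reach E.
Distance 2: reach B, D.
Distance 3: reach A, C, I.
Found A.

Yes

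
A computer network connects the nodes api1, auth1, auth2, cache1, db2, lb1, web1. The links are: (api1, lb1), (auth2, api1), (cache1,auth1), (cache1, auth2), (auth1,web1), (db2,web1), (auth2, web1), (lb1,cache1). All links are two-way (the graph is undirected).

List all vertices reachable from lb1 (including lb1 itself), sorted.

api1, auth1, auth2, cache1, db2, lb1, web1

Start at lb1.
Its neighbours: api1, cache1.
Then their neighbours: auth1, auth2.
Then next layer: web1.
Then next layer: db2.
Every vertex is now reached.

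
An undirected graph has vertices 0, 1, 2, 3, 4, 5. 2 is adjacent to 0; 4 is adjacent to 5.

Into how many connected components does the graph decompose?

From 0: component {0, 2}.
From 1: component {1}.
From 3: component {3}.
From 4: component {4, 5}.
That's 4 components.

4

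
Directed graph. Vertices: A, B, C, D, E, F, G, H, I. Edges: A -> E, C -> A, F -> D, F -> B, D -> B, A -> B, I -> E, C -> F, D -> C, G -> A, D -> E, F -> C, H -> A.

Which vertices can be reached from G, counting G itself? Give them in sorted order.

Start at G.
Its neighbours: A.
Then their neighbours: B, E.
Nothing further is reachable.

A, B, E, G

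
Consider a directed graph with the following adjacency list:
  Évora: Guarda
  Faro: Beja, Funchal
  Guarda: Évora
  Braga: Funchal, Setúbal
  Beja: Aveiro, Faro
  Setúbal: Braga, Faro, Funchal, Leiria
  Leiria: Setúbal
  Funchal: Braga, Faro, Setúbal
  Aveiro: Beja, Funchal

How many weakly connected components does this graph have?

From Aveiro: component {Aveiro, Beja, Braga, Faro, Funchal, Leiria, Setúbal}.
From Évora: component {Évora, Guarda}.
That's 2 components.

2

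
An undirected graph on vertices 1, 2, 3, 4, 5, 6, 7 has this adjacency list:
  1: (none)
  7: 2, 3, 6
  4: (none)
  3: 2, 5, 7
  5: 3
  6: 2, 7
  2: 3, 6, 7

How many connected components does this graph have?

3

From 1: component {1}.
From 2: component {2, 3, 5, 6, 7}.
From 4: component {4}.
That's 3 components.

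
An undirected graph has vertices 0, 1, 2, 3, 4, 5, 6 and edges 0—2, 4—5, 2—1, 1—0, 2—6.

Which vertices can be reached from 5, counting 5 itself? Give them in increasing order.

Start at 5.
Its neighbours: 4.
Nothing further is reachable.

4, 5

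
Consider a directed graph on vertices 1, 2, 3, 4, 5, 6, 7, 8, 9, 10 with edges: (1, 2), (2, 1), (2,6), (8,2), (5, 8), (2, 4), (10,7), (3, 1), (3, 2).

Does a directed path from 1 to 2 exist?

Explore from 1.
Distance 1: reach 2.
Found 2.

Yes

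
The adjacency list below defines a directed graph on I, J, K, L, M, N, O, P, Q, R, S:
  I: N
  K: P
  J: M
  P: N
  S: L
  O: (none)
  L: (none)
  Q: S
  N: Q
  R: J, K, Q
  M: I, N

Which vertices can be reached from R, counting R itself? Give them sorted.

I, J, K, L, M, N, P, Q, R, S

Start at R.
Its neighbours: J, K, Q.
Then their neighbours: M, P, S.
Then next layer: I, L, N.
Nothing further is reachable.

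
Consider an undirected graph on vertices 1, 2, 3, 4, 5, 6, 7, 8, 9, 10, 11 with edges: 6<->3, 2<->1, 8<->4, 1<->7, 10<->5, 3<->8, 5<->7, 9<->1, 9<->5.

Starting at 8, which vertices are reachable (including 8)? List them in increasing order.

3, 4, 6, 8

Start at 8.
Its neighbours: 3, 4.
Then their neighbours: 6.
Nothing further is reachable.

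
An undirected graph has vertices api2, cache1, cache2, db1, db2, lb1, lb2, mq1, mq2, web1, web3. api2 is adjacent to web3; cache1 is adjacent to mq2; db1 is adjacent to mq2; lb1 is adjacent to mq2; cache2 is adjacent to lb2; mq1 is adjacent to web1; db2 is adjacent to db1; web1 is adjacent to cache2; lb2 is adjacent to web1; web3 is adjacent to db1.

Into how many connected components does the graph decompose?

From api2: component {api2, cache1, db1, db2, lb1, mq2, web3}.
From cache2: component {cache2, lb2, mq1, web1}.
That's 2 components.

2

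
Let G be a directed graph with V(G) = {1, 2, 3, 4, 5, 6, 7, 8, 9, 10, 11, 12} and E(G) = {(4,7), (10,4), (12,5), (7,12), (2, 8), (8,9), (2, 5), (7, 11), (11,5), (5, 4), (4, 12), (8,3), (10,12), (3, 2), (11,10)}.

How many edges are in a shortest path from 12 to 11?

4

Distance 0: 12.
Distance 1: 5.
Distance 2: 4.
Distance 3: 7.
Distance 4: 11 — contains 11.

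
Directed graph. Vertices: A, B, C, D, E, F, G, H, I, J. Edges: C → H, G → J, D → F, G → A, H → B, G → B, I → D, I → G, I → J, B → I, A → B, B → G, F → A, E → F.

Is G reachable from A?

Yes

Explore from A.
Distance 1: reach B.
Distance 2: reach G, I.
Found G.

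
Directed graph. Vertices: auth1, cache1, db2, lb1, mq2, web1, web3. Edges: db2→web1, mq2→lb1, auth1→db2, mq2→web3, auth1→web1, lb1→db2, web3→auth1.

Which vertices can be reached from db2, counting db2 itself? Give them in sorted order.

db2, web1

Start at db2.
Its neighbours: web1.
Nothing further is reachable.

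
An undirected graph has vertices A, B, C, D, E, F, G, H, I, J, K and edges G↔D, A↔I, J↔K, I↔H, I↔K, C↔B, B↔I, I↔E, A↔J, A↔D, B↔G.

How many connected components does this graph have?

2

From A: component {A, B, C, D, E, G, H, I, J, K}.
From F: component {F}.
That's 2 components.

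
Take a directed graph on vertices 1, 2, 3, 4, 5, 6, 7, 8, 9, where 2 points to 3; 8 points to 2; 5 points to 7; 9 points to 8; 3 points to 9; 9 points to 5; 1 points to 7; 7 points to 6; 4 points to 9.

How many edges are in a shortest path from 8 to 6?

6

Distance 0: 8.
Distance 1: 2.
Distance 2: 3.
Distance 3: 9.
Distance 4: 5.
Distance 5: 7.
Distance 6: 6 — contains 6.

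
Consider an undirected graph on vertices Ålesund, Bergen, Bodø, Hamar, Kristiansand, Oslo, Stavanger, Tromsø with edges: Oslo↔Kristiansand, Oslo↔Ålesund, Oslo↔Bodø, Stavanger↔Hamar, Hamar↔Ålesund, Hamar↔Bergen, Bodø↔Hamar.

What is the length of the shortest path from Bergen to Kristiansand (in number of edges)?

4

Distance 0: Bergen.
Distance 1: Hamar.
Distance 2: Ålesund, Bodø, Stavanger.
Distance 3: Oslo.
Distance 4: Kristiansand — contains Kristiansand.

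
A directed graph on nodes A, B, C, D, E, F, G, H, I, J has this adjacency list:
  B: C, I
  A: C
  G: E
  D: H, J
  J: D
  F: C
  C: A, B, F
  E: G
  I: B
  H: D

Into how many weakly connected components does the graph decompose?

From A: component {A, B, C, F, I}.
From D: component {D, H, J}.
From E: component {E, G}.
That's 3 components.

3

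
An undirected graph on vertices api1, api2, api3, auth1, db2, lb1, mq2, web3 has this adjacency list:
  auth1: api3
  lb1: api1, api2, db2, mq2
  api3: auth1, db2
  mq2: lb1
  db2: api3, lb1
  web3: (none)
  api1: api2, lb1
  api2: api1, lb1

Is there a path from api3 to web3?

Explore from api3.
Distance 1: reach auth1, db2.
Distance 2: reach lb1.
Distance 3: reach api1, api2, mq2.
The search is exhausted without reaching web3; it lies in a different component.

No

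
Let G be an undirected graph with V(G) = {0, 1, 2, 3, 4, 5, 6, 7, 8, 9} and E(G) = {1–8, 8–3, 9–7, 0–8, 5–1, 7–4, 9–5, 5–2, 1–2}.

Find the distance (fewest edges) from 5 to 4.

3

Distance 0: 5.
Distance 1: 1, 2, 9.
Distance 2: 7, 8.
Distance 3: 0, 3, 4 — contains 4.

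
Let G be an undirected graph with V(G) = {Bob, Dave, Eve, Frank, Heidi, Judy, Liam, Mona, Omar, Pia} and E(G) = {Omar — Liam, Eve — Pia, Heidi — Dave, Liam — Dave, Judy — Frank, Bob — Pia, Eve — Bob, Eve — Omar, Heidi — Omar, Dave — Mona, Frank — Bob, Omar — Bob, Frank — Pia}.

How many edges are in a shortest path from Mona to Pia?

Distance 0: Mona.
Distance 1: Dave.
Distance 2: Heidi, Liam.
Distance 3: Omar.
Distance 4: Bob, Eve.
Distance 5: Frank, Pia — contains Pia.

5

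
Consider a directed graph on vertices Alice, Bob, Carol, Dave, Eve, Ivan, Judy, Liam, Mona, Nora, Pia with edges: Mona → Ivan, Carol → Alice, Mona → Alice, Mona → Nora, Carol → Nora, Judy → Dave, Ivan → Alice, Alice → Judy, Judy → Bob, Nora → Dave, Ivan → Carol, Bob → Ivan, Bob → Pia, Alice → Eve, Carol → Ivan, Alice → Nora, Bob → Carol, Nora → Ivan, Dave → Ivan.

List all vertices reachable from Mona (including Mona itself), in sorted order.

Alice, Bob, Carol, Dave, Eve, Ivan, Judy, Mona, Nora, Pia

Start at Mona.
Its neighbours: Alice, Ivan, Nora.
Then their neighbours: Carol, Dave, Eve, Judy.
Then next layer: Bob.
Then next layer: Pia.
Nothing further is reachable.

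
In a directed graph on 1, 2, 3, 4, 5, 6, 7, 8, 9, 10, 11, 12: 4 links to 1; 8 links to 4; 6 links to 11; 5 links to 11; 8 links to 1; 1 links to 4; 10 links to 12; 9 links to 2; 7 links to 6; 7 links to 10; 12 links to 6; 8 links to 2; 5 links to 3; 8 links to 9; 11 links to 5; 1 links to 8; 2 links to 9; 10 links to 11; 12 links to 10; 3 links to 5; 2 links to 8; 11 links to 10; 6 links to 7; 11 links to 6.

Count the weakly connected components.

From 1: component {1, 2, 4, 8, 9}.
From 3: component {3, 5, 6, 7, 10, 11, 12}.
That's 2 components.

2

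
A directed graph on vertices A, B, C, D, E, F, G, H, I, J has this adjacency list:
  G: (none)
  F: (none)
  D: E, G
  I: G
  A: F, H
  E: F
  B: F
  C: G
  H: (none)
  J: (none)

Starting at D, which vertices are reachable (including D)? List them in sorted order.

Start at D.
Its neighbours: E, G.
Then their neighbours: F.
Nothing further is reachable.

D, E, F, G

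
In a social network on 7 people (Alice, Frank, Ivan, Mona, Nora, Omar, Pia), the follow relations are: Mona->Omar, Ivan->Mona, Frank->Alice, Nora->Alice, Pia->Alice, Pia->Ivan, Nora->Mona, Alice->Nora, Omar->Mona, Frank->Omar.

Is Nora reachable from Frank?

Yes

Explore from Frank.
Distance 1: reach Alice, Omar.
Distance 2: reach Mona, Nora.
Found Nora.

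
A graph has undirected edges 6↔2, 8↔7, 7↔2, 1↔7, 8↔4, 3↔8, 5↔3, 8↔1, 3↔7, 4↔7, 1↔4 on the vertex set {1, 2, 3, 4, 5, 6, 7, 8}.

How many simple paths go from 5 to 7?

6

5–3–7
5–3–8–1–4–7
5–3–8–1–7
5–3–8–4–1–7
5–3–8–4–7
5–3–8–7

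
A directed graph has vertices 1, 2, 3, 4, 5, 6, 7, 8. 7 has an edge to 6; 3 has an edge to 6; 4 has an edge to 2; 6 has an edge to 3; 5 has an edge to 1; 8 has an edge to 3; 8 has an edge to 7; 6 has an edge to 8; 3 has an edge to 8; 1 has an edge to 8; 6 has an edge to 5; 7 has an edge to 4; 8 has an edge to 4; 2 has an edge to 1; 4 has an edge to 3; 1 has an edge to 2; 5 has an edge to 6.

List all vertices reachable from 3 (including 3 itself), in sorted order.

1, 2, 3, 4, 5, 6, 7, 8

Start at 3.
Its neighbours: 6, 8.
Then their neighbours: 4, 5, 7.
Then next layer: 1, 2.
Every vertex is now reached.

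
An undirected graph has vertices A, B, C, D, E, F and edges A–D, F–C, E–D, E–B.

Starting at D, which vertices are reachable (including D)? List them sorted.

Start at D.
Its neighbours: A, E.
Then their neighbours: B.
Nothing further is reachable.

A, B, D, E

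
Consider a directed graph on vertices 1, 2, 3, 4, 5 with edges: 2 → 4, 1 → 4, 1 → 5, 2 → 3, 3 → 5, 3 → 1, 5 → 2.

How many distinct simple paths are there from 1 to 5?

1→5

1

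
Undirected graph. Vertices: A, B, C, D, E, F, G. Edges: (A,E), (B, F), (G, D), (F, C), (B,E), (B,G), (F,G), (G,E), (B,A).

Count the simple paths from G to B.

4

G–B
G–E–A–B
G–E–B
G–F–B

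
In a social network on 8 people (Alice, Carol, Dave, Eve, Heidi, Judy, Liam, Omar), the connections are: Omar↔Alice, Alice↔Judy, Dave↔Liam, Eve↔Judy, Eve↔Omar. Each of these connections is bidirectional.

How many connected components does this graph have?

From Alice: component {Alice, Eve, Judy, Omar}.
From Carol: component {Carol}.
From Dave: component {Dave, Liam}.
From Heidi: component {Heidi}.
That's 4 components.

4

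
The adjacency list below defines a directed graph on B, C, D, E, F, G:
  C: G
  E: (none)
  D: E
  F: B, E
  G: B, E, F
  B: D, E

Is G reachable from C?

Yes

Explore from C.
Distance 1: reach G.
Found G.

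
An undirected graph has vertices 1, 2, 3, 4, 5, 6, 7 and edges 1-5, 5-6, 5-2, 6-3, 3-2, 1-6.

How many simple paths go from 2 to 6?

3

2–3–6
2–5–1–6
2–5–6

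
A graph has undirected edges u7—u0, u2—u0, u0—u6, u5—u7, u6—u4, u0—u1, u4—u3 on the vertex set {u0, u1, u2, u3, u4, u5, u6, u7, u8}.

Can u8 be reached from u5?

Explore from u5.
Distance 1: reach u7.
Distance 2: reach u0.
Distance 3: reach u1, u2, u6.
Distance 4: reach u4.
Distance 5: reach u3.
The search is exhausted without reaching u8; it lies in a different component.

No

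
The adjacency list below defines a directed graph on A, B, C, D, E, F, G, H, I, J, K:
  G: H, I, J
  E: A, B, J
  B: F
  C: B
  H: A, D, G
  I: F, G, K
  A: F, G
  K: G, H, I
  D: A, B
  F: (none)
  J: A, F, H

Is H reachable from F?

No

F has no outgoing edges, so nothing is reachable from it.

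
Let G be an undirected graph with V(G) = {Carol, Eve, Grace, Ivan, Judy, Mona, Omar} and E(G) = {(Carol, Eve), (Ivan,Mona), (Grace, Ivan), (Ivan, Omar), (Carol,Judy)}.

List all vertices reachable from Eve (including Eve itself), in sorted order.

Start at Eve.
Its neighbours: Carol.
Then their neighbours: Judy.
Nothing further is reachable.

Carol, Eve, Judy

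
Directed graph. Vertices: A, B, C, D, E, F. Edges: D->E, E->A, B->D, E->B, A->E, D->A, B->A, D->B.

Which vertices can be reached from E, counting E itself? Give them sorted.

Start at E.
Its neighbours: A, B.
Then their neighbours: D.
Nothing further is reachable.

A, B, D, E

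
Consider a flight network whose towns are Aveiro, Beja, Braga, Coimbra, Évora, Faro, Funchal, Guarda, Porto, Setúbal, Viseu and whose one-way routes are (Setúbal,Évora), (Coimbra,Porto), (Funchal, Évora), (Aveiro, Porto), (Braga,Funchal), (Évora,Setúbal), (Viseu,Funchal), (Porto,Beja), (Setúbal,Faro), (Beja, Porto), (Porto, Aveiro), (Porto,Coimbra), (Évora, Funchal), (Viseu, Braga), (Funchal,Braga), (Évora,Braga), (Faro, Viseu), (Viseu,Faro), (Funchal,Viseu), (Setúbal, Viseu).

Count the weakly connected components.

3

From Aveiro: component {Aveiro, Beja, Coimbra, Porto}.
From Braga: component {Braga, Évora, Faro, Funchal, Setúbal, Viseu}.
From Guarda: component {Guarda}.
That's 3 components.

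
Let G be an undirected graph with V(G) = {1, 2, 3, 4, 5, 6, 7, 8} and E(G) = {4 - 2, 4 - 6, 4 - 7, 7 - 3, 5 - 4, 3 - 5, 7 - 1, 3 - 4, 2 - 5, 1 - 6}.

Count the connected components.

2

From 1: component {1, 2, 3, 4, 5, 6, 7}.
From 8: component {8}.
That's 2 components.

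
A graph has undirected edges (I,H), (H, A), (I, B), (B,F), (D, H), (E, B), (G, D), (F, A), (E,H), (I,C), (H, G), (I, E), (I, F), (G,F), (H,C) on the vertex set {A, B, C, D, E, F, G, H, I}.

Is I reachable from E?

Explore from E.
Distance 1: reach B, H, I.
Found I.

Yes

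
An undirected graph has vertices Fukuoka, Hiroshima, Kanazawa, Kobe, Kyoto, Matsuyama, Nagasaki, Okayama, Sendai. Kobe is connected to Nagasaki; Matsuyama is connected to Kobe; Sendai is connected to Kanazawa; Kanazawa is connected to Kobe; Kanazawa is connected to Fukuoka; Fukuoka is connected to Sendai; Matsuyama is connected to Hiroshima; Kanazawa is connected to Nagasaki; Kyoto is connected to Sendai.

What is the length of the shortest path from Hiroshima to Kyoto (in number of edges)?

5

Distance 0: Hiroshima.
Distance 1: Matsuyama.
Distance 2: Kobe.
Distance 3: Kanazawa, Nagasaki.
Distance 4: Fukuoka, Sendai.
Distance 5: Kyoto — contains Kyoto.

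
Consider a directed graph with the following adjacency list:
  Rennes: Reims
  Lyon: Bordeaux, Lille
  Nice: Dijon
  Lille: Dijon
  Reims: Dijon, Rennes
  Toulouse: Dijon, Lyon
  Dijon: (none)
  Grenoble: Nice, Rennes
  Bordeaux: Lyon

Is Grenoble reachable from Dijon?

Dijon has no outgoing edges, so nothing is reachable from it.

No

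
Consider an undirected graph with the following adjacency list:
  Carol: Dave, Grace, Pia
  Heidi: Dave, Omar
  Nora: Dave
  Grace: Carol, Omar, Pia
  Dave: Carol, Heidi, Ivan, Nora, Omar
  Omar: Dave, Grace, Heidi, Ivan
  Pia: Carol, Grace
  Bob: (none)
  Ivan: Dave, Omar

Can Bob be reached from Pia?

Explore from Pia.
Distance 1: reach Carol, Grace.
Distance 2: reach Dave, Omar.
Distance 3: reach Heidi, Ivan, Nora.
The search is exhausted without reaching Bob; it lies in a different component.

No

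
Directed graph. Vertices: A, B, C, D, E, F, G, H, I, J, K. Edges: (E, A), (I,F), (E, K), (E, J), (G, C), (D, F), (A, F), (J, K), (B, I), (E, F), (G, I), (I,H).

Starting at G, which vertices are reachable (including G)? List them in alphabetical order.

C, F, G, H, I

Start at G.
Its neighbours: C, I.
Then their neighbours: F, H.
Nothing further is reachable.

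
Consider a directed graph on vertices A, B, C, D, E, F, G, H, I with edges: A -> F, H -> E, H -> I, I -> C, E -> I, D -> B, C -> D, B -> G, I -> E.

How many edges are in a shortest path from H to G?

5

Distance 0: H.
Distance 1: E, I.
Distance 2: C.
Distance 3: D.
Distance 4: B.
Distance 5: G — contains G.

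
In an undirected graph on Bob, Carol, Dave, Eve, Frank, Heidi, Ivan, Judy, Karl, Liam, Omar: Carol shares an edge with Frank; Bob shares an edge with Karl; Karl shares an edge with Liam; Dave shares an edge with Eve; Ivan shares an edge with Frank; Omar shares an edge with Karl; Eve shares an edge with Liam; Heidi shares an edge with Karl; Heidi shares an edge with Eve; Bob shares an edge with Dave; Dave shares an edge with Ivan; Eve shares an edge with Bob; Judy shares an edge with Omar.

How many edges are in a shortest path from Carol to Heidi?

Distance 0: Carol.
Distance 1: Frank.
Distance 2: Ivan.
Distance 3: Dave.
Distance 4: Bob, Eve.
Distance 5: Heidi, Karl, Liam — contains Heidi.

5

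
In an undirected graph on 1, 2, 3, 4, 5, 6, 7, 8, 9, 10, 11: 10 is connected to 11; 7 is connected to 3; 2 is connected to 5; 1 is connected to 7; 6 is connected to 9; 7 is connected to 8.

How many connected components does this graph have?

From 1: component {1, 3, 7, 8}.
From 2: component {2, 5}.
From 4: component {4}.
From 6: component {6, 9}.
From 10: component {10, 11}.
That's 5 components.

5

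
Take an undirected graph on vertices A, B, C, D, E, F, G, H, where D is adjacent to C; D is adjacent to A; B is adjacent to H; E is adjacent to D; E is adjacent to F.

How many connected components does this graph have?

From A: component {A, C, D, E, F}.
From B: component {B, H}.
From G: component {G}.
That's 3 components.

3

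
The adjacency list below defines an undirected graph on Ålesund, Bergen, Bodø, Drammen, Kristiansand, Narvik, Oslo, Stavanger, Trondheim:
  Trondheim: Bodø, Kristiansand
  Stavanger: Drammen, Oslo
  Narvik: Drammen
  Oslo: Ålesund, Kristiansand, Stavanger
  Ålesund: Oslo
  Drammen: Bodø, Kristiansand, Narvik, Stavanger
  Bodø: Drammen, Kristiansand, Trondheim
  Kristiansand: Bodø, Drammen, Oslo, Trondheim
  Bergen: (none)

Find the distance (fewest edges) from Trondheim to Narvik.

3

Distance 0: Trondheim.
Distance 1: Bodø, Kristiansand.
Distance 2: Drammen, Oslo.
Distance 3: Ålesund, Narvik, Stavanger — contains Narvik.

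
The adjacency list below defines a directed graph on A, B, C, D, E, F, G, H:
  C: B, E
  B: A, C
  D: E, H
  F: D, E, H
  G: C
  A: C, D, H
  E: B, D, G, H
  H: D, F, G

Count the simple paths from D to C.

D→E→B→A→C
D→E→B→A→H→G→C
D→E→B→C
D→E→G→C
D→E→H→G→C
D→H→F→E→B→A→C
D→H→F→E→B→C
D→H→F→E→G→C
D→H→G→C

9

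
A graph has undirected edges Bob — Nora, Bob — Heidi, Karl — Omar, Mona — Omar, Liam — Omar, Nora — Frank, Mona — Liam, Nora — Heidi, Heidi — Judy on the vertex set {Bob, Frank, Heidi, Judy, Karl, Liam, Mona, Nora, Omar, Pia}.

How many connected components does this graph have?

3

From Bob: component {Bob, Frank, Heidi, Judy, Nora}.
From Karl: component {Karl, Liam, Mona, Omar}.
From Pia: component {Pia}.
That's 3 components.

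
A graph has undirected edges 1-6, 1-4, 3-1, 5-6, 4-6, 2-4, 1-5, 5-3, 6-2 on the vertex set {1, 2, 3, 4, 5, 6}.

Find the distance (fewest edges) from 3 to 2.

Distance 0: 3.
Distance 1: 1, 5.
Distance 2: 4, 6.
Distance 3: 2 — contains 2.

3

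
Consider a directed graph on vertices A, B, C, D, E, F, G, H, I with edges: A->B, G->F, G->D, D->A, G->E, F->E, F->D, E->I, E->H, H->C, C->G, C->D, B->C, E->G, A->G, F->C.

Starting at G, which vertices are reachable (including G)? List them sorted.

Start at G.
Its neighbours: D, E, F.
Then their neighbours: A, C, H, I.
Then next layer: B.
Every vertex is now reached.

A, B, C, D, E, F, G, H, I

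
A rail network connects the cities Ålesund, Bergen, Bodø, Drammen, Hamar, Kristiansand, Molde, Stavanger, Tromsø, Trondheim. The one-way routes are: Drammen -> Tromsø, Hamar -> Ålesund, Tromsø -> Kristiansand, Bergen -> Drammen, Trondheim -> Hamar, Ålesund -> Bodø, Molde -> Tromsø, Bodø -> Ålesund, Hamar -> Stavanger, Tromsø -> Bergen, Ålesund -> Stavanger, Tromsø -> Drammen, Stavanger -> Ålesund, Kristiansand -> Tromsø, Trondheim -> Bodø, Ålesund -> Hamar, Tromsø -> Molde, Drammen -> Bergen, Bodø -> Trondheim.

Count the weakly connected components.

2

From Ålesund: component {Ålesund, Bodø, Hamar, Stavanger, Trondheim}.
From Bergen: component {Bergen, Drammen, Kristiansand, Molde, Tromsø}.
That's 2 components.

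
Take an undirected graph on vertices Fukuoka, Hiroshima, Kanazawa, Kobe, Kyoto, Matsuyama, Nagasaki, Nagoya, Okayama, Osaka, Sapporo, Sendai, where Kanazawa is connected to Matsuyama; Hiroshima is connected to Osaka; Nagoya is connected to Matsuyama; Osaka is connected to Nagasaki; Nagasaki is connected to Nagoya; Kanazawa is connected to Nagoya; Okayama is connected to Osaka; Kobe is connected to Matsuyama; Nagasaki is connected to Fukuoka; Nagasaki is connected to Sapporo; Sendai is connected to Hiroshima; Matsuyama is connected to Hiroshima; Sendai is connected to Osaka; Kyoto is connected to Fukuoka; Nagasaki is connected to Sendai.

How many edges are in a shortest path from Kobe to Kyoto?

Distance 0: Kobe.
Distance 1: Matsuyama.
Distance 2: Hiroshima, Kanazawa, Nagoya.
Distance 3: Nagasaki, Osaka, Sendai.
Distance 4: Fukuoka, Okayama, Sapporo.
Distance 5: Kyoto — contains Kyoto.

5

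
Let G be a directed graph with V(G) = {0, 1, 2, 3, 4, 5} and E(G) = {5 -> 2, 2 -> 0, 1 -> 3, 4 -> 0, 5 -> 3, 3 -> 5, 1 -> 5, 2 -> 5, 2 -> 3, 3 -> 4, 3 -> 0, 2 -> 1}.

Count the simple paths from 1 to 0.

8

1→3→0
1→3→4→0
1→3→5→2→0
1→5→2→0
1→5→2→3→0
1→5→2→3→4→0
1→5→3→0
1→5→3→4→0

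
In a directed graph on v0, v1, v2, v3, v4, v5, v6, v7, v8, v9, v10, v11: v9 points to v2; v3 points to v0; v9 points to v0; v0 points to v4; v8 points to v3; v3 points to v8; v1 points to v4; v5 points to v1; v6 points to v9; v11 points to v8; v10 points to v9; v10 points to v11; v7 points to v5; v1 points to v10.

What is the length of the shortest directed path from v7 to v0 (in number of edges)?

Distance 0: v7.
Distance 1: v5.
Distance 2: v1.
Distance 3: v4, v10.
Distance 4: v9, v11.
Distance 5: v0, v2, v8 — contains v0.

5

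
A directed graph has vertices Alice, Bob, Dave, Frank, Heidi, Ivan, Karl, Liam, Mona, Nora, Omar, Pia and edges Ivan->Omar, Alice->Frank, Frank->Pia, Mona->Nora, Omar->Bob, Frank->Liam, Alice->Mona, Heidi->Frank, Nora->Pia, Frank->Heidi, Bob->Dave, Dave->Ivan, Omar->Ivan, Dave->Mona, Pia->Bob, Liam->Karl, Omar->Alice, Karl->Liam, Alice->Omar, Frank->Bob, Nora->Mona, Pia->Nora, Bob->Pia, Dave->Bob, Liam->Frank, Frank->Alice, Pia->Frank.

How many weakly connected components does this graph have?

1

From Alice: component {Alice, Bob, Dave, Frank, Heidi, Ivan, Karl, Liam, Mona, Nora, Omar, Pia}.
That's 1 component.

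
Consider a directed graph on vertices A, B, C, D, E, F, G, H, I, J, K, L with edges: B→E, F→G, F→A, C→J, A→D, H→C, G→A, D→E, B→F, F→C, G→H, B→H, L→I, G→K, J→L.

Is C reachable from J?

No

Explore from J.
Distance 1: reach L.
Distance 2: reach I.
The search from J is exhausted; no directed path reaches C.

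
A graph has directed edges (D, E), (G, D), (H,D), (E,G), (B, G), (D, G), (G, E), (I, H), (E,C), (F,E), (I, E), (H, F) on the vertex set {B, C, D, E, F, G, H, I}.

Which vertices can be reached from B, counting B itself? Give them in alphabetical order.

Start at B.
Its neighbours: G.
Then their neighbours: D, E.
Then next layer: C.
Nothing further is reachable.

B, C, D, E, G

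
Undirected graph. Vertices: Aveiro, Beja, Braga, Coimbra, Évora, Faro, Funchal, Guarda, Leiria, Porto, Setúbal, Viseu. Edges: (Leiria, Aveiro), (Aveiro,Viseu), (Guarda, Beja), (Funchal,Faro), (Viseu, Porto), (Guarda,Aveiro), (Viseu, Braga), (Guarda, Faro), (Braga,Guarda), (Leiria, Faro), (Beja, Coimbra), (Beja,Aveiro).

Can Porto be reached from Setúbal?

Setúbal has no edges, so nothing is reachable from it.

No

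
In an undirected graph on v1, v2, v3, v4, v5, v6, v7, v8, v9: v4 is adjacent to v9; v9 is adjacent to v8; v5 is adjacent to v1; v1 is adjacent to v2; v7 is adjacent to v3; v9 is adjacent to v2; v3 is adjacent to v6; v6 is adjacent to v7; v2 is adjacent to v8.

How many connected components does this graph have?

2

From v1: component {v1, v2, v4, v5, v8, v9}.
From v3: component {v3, v6, v7}.
That's 2 components.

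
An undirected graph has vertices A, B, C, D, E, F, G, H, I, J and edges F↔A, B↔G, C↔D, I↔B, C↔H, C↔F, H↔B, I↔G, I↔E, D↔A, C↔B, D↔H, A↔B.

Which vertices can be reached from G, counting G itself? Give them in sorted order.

A, B, C, D, E, F, G, H, I

Start at G.
Its neighbours: B, I.
Then their neighbours: A, C, E, H.
Then next layer: D, F.
Nothing further is reachable.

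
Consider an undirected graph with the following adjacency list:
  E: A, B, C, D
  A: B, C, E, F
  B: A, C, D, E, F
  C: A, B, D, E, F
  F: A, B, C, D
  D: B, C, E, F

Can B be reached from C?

Yes

Explore from C.
Distance 1: reach A, B, D, E, F.
Found B.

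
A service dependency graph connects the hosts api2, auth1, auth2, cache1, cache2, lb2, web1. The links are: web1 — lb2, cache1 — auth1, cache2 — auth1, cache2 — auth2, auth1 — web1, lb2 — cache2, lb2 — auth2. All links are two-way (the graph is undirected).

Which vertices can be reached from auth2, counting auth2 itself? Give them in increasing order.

auth1, auth2, cache1, cache2, lb2, web1

Start at auth2.
Its neighbours: cache2, lb2.
Then their neighbours: auth1, web1.
Then next layer: cache1.
Nothing further is reachable.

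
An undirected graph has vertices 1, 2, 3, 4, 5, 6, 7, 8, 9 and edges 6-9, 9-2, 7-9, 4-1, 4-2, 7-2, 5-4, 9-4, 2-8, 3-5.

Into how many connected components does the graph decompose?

1

From 1: component {1, 2, 3, 4, 5, 6, 7, 8, 9}.
That's 1 component.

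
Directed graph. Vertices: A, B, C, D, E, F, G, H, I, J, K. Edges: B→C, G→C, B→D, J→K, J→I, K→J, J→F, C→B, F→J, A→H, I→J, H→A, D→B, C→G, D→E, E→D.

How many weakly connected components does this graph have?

From A: component {A, H}.
From B: component {B, C, D, E, G}.
From F: component {F, I, J, K}.
That's 3 components.

3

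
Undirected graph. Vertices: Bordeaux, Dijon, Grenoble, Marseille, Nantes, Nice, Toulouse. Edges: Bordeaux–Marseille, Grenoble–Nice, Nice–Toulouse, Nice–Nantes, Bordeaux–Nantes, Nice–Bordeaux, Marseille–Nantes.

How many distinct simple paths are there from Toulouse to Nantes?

Toulouse–Nice–Bordeaux–Marseille–Nantes
Toulouse–Nice–Bordeaux–Nantes
Toulouse–Nice–Nantes

3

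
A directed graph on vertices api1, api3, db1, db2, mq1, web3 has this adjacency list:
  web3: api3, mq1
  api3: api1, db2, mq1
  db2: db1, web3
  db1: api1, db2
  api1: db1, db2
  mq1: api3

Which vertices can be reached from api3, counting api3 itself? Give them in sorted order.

Start at api3.
Its neighbours: api1, db2, mq1.
Then their neighbours: db1, web3.
Every vertex is now reached.

api1, api3, db1, db2, mq1, web3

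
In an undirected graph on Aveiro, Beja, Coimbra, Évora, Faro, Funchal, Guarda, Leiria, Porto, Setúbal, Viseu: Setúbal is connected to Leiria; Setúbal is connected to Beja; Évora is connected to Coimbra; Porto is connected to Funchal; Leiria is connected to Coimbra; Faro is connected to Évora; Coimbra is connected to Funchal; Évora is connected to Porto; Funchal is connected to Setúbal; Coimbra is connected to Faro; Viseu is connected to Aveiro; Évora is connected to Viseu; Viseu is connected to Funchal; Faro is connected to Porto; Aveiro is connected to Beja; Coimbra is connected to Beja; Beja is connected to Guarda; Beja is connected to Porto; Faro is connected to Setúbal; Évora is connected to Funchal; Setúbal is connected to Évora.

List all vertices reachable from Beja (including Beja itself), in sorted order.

Aveiro, Beja, Coimbra, Évora, Faro, Funchal, Guarda, Leiria, Porto, Setúbal, Viseu

Start at Beja.
Its neighbours: Aveiro, Coimbra, Guarda, Porto, Setúbal.
Then their neighbours: Évora, Faro, Funchal, Leiria, Viseu.
Every vertex is now reached.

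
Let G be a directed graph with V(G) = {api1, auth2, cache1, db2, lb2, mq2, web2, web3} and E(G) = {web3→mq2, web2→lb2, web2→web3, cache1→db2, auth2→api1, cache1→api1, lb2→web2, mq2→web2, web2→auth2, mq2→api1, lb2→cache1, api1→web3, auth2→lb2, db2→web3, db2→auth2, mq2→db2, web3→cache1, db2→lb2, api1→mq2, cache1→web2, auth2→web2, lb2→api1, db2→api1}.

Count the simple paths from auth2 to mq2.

24

auth2→api1→mq2
auth2→api1→web3→mq2
auth2→lb2→api1→mq2
auth2→lb2→api1→web3→mq2
auth2→lb2→cache1→api1→mq2
auth2→lb2→cache1→api1→web3→mq2
auth2→lb2→cache1→db2→api1→mq2
auth2→lb2→cache1→db2→api1→web3→mq2
... and 16 more.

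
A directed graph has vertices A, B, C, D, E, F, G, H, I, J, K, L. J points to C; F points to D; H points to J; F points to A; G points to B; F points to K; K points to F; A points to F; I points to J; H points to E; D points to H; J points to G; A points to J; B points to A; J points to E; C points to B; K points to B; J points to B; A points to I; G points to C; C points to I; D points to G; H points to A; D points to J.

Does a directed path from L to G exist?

No

L has no outgoing edges, so nothing is reachable from it.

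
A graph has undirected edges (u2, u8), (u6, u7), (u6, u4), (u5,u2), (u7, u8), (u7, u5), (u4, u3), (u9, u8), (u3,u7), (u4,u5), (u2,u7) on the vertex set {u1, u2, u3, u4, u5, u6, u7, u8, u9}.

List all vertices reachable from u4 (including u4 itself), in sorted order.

Start at u4.
Its neighbours: u3, u5, u6.
Then their neighbours: u2, u7.
Then next layer: u8.
Then next layer: u9.
Nothing further is reachable.

u2, u3, u4, u5, u6, u7, u8, u9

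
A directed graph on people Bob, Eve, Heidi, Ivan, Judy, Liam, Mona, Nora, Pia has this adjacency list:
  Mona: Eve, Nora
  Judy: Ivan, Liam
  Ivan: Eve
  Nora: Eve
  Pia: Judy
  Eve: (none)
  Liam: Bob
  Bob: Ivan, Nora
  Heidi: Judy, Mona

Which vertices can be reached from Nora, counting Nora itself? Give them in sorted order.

Eve, Nora

Start at Nora.
Its neighbours: Eve.
Nothing further is reachable.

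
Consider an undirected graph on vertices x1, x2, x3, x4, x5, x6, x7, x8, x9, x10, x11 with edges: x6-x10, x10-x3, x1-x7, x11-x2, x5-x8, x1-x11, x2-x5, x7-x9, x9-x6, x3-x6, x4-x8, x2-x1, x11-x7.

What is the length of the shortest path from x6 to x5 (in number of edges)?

5

Distance 0: x6.
Distance 1: x3, x9, x10.
Distance 2: x7.
Distance 3: x1, x11.
Distance 4: x2.
Distance 5: x5 — contains x5.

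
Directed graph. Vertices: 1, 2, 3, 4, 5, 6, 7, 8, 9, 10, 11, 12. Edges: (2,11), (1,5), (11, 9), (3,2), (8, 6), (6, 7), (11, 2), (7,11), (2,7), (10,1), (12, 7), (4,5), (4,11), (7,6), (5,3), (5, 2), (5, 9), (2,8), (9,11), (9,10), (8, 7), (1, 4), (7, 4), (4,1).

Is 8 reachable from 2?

Yes

Explore from 2.
Distance 1: reach 7, 8, 11.
Found 8.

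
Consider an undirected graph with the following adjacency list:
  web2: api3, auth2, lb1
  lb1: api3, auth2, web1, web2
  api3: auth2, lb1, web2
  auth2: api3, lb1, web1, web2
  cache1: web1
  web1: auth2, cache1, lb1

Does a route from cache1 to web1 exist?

Explore from cache1.
Distance 1: reach web1.
Found web1.

Yes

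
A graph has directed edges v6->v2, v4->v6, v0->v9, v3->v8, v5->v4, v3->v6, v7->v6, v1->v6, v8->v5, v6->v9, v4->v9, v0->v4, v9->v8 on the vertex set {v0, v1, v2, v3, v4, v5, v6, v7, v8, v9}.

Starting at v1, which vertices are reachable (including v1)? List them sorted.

v1, v2, v4, v5, v6, v8, v9

Start at v1.
Its neighbours: v6.
Then their neighbours: v2, v9.
Then next layer: v8.
Then next layer: v5.
Then next layer: v4.
Nothing further is reachable.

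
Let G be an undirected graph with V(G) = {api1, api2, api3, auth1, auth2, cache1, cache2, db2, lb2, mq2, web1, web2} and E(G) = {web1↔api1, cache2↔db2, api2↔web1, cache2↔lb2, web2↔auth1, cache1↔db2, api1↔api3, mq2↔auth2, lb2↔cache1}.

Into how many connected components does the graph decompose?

4

From api1: component {api1, api2, api3, web1}.
From auth1: component {auth1, web2}.
From auth2: component {auth2, mq2}.
From cache1: component {cache1, cache2, db2, lb2}.
That's 4 components.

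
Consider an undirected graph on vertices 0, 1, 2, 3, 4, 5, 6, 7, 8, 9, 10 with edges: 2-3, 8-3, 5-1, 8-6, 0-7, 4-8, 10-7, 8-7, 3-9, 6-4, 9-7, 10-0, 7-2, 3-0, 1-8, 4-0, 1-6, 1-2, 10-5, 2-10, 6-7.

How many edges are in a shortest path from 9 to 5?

Distance 0: 9.
Distance 1: 3, 7.
Distance 2: 0, 2, 6, 8, 10.
Distance 3: 1, 4, 5 — contains 5.

3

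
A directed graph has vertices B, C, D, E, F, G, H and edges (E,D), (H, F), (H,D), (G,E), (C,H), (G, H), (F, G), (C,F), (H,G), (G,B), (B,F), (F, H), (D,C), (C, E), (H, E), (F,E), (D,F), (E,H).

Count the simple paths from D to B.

10

D→C→E→H→F→G→B
D→C→E→H→G→B
D→C→F→E→H→G→B
D→C→F→G→B
D→C→F→H→G→B
D→C→H→F→G→B
D→C→H→G→B
D→F→E→H→G→B
D→F→G→B
D→F→H→G→B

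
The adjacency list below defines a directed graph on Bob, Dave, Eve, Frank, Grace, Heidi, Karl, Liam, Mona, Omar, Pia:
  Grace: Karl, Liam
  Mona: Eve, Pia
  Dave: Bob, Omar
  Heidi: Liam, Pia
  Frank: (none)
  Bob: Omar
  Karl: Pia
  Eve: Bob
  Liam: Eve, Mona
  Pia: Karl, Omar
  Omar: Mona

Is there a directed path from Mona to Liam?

Explore from Mona.
Distance 1: reach Eve, Pia.
Distance 2: reach Bob, Karl, Omar.
The search from Mona is exhausted; no directed path reaches Liam.

No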